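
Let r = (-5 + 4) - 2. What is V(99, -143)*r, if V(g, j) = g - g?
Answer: 0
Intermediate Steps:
V(g, j) = 0
r = -3 (r = -1 - 2 = -3)
V(99, -143)*r = 0*(-3) = 0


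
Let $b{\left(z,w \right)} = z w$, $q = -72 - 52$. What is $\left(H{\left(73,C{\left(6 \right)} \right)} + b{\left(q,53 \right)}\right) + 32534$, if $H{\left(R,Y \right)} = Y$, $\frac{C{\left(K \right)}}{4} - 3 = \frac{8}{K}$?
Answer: $\frac{77938}{3} \approx 25979.0$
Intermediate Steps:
$C{\left(K \right)} = 12 + \frac{32}{K}$ ($C{\left(K \right)} = 12 + 4 \frac{8}{K} = 12 + \frac{32}{K}$)
$q = -124$ ($q = -72 - 52 = -124$)
$b{\left(z,w \right)} = w z$
$\left(H{\left(73,C{\left(6 \right)} \right)} + b{\left(q,53 \right)}\right) + 32534 = \left(\left(12 + \frac{32}{6}\right) + 53 \left(-124\right)\right) + 32534 = \left(\left(12 + 32 \cdot \frac{1}{6}\right) - 6572\right) + 32534 = \left(\left(12 + \frac{16}{3}\right) - 6572\right) + 32534 = \left(\frac{52}{3} - 6572\right) + 32534 = - \frac{19664}{3} + 32534 = \frac{77938}{3}$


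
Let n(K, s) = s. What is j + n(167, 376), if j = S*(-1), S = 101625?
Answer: -101249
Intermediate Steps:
j = -101625 (j = 101625*(-1) = -101625)
j + n(167, 376) = -101625 + 376 = -101249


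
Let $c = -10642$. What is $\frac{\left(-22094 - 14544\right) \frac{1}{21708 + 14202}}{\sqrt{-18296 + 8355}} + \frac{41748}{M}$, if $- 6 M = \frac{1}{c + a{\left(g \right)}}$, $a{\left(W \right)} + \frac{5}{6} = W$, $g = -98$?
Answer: $2690449860 + \frac{2617 i \sqrt{9941}}{25498665} \approx 2.6904 \cdot 10^{9} + 0.010233 i$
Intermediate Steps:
$a{\left(W \right)} = - \frac{5}{6} + W$
$M = \frac{1}{64445}$ ($M = - \frac{1}{6 \left(-10642 - \frac{593}{6}\right)} = - \frac{1}{6 \left(- \frac{64445}{6}\right)} = \left(- \frac{1}{6}\right) \left(- \frac{6}{64445}\right) = \frac{1}{64445} \approx 1.5517 \cdot 10^{-5}$)
$\frac{\left(-22094 - 14544\right) \frac{1}{21708 + 14202}}{\sqrt{-18296 + 8355}} + \frac{41748}{M} = \frac{\left(-22094 - 14544\right) \frac{1}{21708 + 14202}}{\sqrt{-18296 + 8355}} + 41748 \frac{1}{\frac{1}{64445}} = \frac{\left(-36638\right) \frac{1}{35910}}{\sqrt{-9941}} + 41748 \cdot 64445 = \frac{\left(-36638\right) \frac{1}{35910}}{i \sqrt{9941}} + 2690449860 = - \frac{2617 \left(- \frac{i \sqrt{9941}}{9941}\right)}{2565} + 2690449860 = \frac{2617 i \sqrt{9941}}{25498665} + 2690449860 = 2690449860 + \frac{2617 i \sqrt{9941}}{25498665}$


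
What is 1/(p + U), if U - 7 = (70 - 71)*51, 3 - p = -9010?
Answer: 1/8969 ≈ 0.00011150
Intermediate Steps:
p = 9013 (p = 3 - 1*(-9010) = 3 + 9010 = 9013)
U = -44 (U = 7 + (70 - 71)*51 = 7 - 1*51 = 7 - 51 = -44)
1/(p + U) = 1/(9013 - 44) = 1/8969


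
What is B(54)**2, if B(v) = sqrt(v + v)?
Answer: 108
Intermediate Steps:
B(v) = sqrt(2)*sqrt(v) (B(v) = sqrt(2*v) = sqrt(2)*sqrt(v))
B(54)**2 = (sqrt(2)*sqrt(54))**2 = (sqrt(2)*(3*sqrt(6)))**2 = (6*sqrt(3))**2 = 108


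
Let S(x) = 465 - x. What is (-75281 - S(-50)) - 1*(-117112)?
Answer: 41316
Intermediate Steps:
(-75281 - S(-50)) - 1*(-117112) = (-75281 - (465 - 1*(-50))) - 1*(-117112) = (-75281 - (465 + 50)) + 117112 = (-75281 - 1*515) + 117112 = (-75281 - 515) + 117112 = -75796 + 117112 = 41316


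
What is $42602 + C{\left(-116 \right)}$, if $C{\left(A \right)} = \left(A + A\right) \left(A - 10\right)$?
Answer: $71834$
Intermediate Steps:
$C{\left(A \right)} = 2 A \left(-10 + A\right)$
$42602 + C{\left(-116 \right)} = 42602 + 2 \left(-116\right) \left(-10 - 116\right) = 42602 + 2 \left(-116\right) \left(-126\right) = 42602 + 29232 = 71834$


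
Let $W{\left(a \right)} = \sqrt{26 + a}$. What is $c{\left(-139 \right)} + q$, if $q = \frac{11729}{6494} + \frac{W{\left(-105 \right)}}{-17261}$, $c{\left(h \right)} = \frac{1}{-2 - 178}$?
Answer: $\frac{1052363}{584460} - \frac{i \sqrt{79}}{17261} \approx 1.8006 - 0.00051493 i$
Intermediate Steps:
$c{\left(h \right)} = - \frac{1}{180}$ ($c{\left(h \right)} = \frac{1}{-180} = - \frac{1}{180}$)
$q = \frac{11729}{6494} - \frac{i \sqrt{79}}{17261}$ ($q = \frac{11729}{6494} + \frac{\sqrt{26 - 105}}{-17261} = 11729 \cdot \frac{1}{6494} + \sqrt{-79} \left(- \frac{1}{17261}\right) = \frac{11729}{6494} + i \sqrt{79} \left(- \frac{1}{17261}\right) = \frac{11729}{6494} - \frac{i \sqrt{79}}{17261} \approx 1.8061 - 0.00051493 i$)
$c{\left(-139 \right)} + q = - \frac{1}{180} + \left(\frac{11729}{6494} - \frac{i \sqrt{79}}{17261}\right) = \frac{1052363}{584460} - \frac{i \sqrt{79}}{17261}$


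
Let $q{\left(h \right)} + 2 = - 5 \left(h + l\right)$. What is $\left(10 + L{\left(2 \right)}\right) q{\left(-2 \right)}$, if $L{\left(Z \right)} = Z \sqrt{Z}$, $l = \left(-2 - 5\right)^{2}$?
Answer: $-2370 - 474 \sqrt{2} \approx -3040.3$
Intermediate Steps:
$l = 49$ ($l = \left(-7\right)^{2} = 49$)
$L{\left(Z \right)} = Z^{\frac{3}{2}}$
$q{\left(h \right)} = -247 - 5 h$ ($q{\left(h \right)} = -2 - 5 \left(h + 49\right) = -2 - 5 \left(49 + h\right) = -2 - \left(245 + 5 h\right) = -247 - 5 h$)
$\left(10 + L{\left(2 \right)}\right) q{\left(-2 \right)} = \left(10 + 2^{\frac{3}{2}}\right) \left(-247 - -10\right) = \left(10 + 2 \sqrt{2}\right) \left(-247 + 10\right) = \left(10 + 2 \sqrt{2}\right) \left(-237\right) = -2370 - 474 \sqrt{2}$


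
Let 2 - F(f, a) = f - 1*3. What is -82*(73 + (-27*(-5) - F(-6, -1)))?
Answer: -16154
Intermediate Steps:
F(f, a) = 5 - f (F(f, a) = 2 - (f - 1*3) = 2 - (f - 3) = 2 - (-3 + f) = 2 + (3 - f) = 5 - f)
-82*(73 + (-27*(-5) - F(-6, -1))) = -82*(73 + (-27*(-5) - (5 - 1*(-6)))) = -82*(73 + (135 - (5 + 6))) = -82*(73 + (135 - 1*11)) = -82*(73 + (135 - 11)) = -82*(73 + 124) = -82*197 = -16154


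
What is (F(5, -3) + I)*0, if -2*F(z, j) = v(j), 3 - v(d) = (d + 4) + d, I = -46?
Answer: 0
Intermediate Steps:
v(d) = -1 - 2*d (v(d) = 3 - ((d + 4) + d) = 3 - ((4 + d) + d) = 3 - (4 + 2*d) = 3 + (-4 - 2*d) = -1 - 2*d)
F(z, j) = ½ + j (F(z, j) = -(-1 - 2*j)/2 = ½ + j)
(F(5, -3) + I)*0 = ((½ - 3) - 46)*0 = (-5/2 - 46)*0 = -97/2*0 = 0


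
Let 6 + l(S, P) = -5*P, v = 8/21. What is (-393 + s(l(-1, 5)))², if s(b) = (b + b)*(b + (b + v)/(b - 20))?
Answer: 2552622922249/1147041 ≈ 2.2254e+6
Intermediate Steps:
v = 8/21 (v = 8*(1/21) = 8/21 ≈ 0.38095)
l(S, P) = -6 - 5*P
s(b) = 2*b*(b + (8/21 + b)/(-20 + b)) (s(b) = (b + b)*(b + (b + 8/21)/(b - 20)) = (2*b)*(b + (8/21 + b)/(-20 + b)) = 2*b*(b + (8/21 + b)/(-20 + b)))
(-393 + s(l(-1, 5)))² = (-393 + 2*(-6 - 5*5)*(8 - 399*(-6 - 5*5) + 21*(-6 - 5*5)²)/(21*(-20 + (-6 - 5*5))))² = (-393 + 2*(-6 - 25)*(8 - 399*(-6 - 25) + 21*(-6 - 25)²)/(21*(-20 + (-6 - 25))))² = (-393 + (2/21)*(-31)*(8 - 399*(-31) + 21*(-31)²)/(-20 - 31))² = (-393 + (2/21)*(-31)*(8 + 12369 + 21*961)/(-51))² = (-393 + (2/21)*(-31)*(-1/51)*(8 + 12369 + 20181))² = (-393 + (2/21)*(-31)*(-1/51)*32558)² = (-393 + 2018596/1071)² = (1597693/1071)² = 2552622922249/1147041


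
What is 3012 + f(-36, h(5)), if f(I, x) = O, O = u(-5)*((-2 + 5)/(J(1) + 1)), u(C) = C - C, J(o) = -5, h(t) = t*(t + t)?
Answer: 3012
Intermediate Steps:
h(t) = 2*t**2 (h(t) = t*(2*t) = 2*t**2)
u(C) = 0
O = 0 (O = 0*((-2 + 5)/(-5 + 1)) = 0*(3/(-4)) = 0*(3*(-1/4)) = 0*(-3/4) = 0)
f(I, x) = 0
3012 + f(-36, h(5)) = 3012 + 0 = 3012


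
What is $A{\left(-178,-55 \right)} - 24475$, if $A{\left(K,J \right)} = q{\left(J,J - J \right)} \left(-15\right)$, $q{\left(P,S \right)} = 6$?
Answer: $-24565$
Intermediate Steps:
$A{\left(K,J \right)} = -90$ ($A{\left(K,J \right)} = 6 \left(-15\right) = -90$)
$A{\left(-178,-55 \right)} - 24475 = -90 - 24475 = -24565$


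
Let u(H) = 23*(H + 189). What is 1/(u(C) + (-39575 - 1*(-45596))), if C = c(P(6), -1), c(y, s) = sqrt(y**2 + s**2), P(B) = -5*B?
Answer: 10368/107018795 - 23*sqrt(901)/107018795 ≈ 9.0429e-5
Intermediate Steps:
c(y, s) = sqrt(s**2 + y**2)
C = sqrt(901) (C = sqrt((-1)**2 + (-5*6)**2) = sqrt(1 + (-30)**2) = sqrt(1 + 900) = sqrt(901) ≈ 30.017)
u(H) = 4347 + 23*H (u(H) = 23*(189 + H) = 4347 + 23*H)
1/(u(C) + (-39575 - 1*(-45596))) = 1/((4347 + 23*sqrt(901)) + (-39575 - 1*(-45596))) = 1/((4347 + 23*sqrt(901)) + (-39575 + 45596)) = 1/((4347 + 23*sqrt(901)) + 6021) = 1/(10368 + 23*sqrt(901))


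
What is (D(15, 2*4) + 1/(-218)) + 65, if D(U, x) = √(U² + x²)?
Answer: 17875/218 ≈ 81.995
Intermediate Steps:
(D(15, 2*4) + 1/(-218)) + 65 = (√(15² + (2*4)²) + 1/(-218)) + 65 = (√(225 + 8²) - 1/218) + 65 = (√(225 + 64) - 1/218) + 65 = (√289 - 1/218) + 65 = (17 - 1/218) + 65 = 3705/218 + 65 = 17875/218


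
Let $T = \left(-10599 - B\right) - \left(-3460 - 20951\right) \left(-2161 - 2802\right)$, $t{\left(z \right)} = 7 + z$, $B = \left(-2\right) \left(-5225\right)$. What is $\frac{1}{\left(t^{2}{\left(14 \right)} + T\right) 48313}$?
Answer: $- \frac{1}{5854202209513} \approx -1.7082 \cdot 10^{-13}$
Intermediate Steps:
$B = 10450$
$T = -121172842$ ($T = \left(-10599 - 10450\right) - \left(-3460 - 20951\right) \left(-2161 - 2802\right) = \left(-10599 - 10450\right) - \left(-24411\right) \left(-4963\right) = -21049 - 121151793 = -121172842$)
$\frac{1}{\left(t^{2}{\left(14 \right)} + T\right) 48313} = \frac{1}{\left(\left(7 + 14\right)^{2} - 121172842\right) 48313} = \frac{1}{21^{2} - 121172842} \cdot \frac{1}{48313} = \frac{1}{441 - 121172842} \cdot \frac{1}{48313} = \frac{1}{-121172401} \cdot \frac{1}{48313} = \left(- \frac{1}{121172401}\right) \frac{1}{48313} = - \frac{1}{5854202209513}$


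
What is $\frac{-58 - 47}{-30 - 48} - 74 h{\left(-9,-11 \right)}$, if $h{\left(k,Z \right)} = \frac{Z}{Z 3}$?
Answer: $- \frac{1819}{78} \approx -23.321$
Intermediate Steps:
$h{\left(k,Z \right)} = \frac{1}{3}$ ($h{\left(k,Z \right)} = \frac{Z}{3 Z} = Z \frac{1}{3 Z} = \frac{1}{3}$)
$\frac{-58 - 47}{-30 - 48} - 74 h{\left(-9,-11 \right)} = \frac{-58 - 47}{-30 - 48} - \frac{74}{3} = - \frac{105}{-78} - \frac{74}{3} = \left(-105\right) \left(- \frac{1}{78}\right) - \frac{74}{3} = \frac{35}{26} - \frac{74}{3} = - \frac{1819}{78}$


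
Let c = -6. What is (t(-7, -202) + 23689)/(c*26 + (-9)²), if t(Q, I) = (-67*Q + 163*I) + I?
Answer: 598/5 ≈ 119.60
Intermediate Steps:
t(Q, I) = -67*Q + 164*I
(t(-7, -202) + 23689)/(c*26 + (-9)²) = ((-67*(-7) + 164*(-202)) + 23689)/(-6*26 + (-9)²) = ((469 - 33128) + 23689)/(-156 + 81) = (-32659 + 23689)/(-75) = -8970*(-1/75) = 598/5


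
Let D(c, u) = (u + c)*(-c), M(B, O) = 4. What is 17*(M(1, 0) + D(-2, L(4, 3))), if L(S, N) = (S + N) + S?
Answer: 374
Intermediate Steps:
L(S, N) = N + 2*S (L(S, N) = (N + S) + S = N + 2*S)
D(c, u) = -c*(c + u) (D(c, u) = (c + u)*(-c) = -c*(c + u))
17*(M(1, 0) + D(-2, L(4, 3))) = 17*(4 - 1*(-2)*(-2 + (3 + 2*4))) = 17*(4 - 1*(-2)*(-2 + (3 + 8))) = 17*(4 - 1*(-2)*(-2 + 11)) = 17*(4 - 1*(-2)*9) = 17*(4 + 18) = 17*22 = 374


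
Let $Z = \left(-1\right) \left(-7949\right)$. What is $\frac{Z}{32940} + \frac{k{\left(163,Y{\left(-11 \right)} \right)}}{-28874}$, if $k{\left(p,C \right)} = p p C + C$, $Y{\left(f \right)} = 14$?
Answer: $- \frac{6011750887}{475554780} \approx -12.642$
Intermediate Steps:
$Z = 7949$
$k{\left(p,C \right)} = C + C p^{2}$ ($k{\left(p,C \right)} = p^{2} C + C = C p^{2} + C = C + C p^{2}$)
$\frac{Z}{32940} + \frac{k{\left(163,Y{\left(-11 \right)} \right)}}{-28874} = \frac{7949}{32940} + \frac{14 \left(1 + 163^{2}\right)}{-28874} = 7949 \cdot \frac{1}{32940} + 14 \left(1 + 26569\right) \left(- \frac{1}{28874}\right) = \frac{7949}{32940} + 14 \cdot 26570 \left(- \frac{1}{28874}\right) = \frac{7949}{32940} + 371980 \left(- \frac{1}{28874}\right) = \frac{7949}{32940} - \frac{185990}{14437} = - \frac{6011750887}{475554780}$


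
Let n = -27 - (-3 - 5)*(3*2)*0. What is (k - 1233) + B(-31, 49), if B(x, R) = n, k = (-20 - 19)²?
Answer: 261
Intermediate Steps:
k = 1521 (k = (-39)² = 1521)
n = -27 (n = -27 - (-8)*6*0 = -27 - (-8)*0 = -27 - 1*0 = -27 + 0 = -27)
B(x, R) = -27
(k - 1233) + B(-31, 49) = (1521 - 1233) - 27 = 288 - 27 = 261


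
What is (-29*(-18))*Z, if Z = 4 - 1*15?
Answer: -5742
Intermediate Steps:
Z = -11 (Z = 4 - 15 = -11)
(-29*(-18))*Z = -29*(-18)*(-11) = 522*(-11) = -5742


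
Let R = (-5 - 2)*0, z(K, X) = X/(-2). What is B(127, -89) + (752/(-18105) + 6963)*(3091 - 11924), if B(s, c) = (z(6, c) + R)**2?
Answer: -4453962663811/72420 ≈ -6.1502e+7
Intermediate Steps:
z(K, X) = -X/2 (z(K, X) = X*(-1/2) = -X/2)
R = 0 (R = -7*0 = 0)
B(s, c) = c**2/4 (B(s, c) = (-c/2 + 0)**2 = (-c/2)**2 = c**2/4)
B(127, -89) + (752/(-18105) + 6963)*(3091 - 11924) = (1/4)*(-89)**2 + (752/(-18105) + 6963)*(3091 - 11924) = (1/4)*7921 + (752*(-1/18105) + 6963)*(-8833) = 7921/4 + (-752/18105 + 6963)*(-8833) = 7921/4 + (126064363/18105)*(-8833) = 7921/4 - 1113526518379/18105 = -4453962663811/72420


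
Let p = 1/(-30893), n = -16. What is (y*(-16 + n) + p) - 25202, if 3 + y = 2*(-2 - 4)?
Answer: -763736747/30893 ≈ -24722.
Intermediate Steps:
y = -15 (y = -3 + 2*(-2 - 4) = -3 + 2*(-6) = -3 - 12 = -15)
p = -1/30893 ≈ -3.2370e-5
(y*(-16 + n) + p) - 25202 = (-15*(-16 - 16) - 1/30893) - 25202 = (-15*(-32) - 1/30893) - 25202 = (480 - 1/30893) - 25202 = 14828639/30893 - 25202 = -763736747/30893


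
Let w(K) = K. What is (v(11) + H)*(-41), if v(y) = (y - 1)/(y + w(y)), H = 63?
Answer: -28618/11 ≈ -2601.6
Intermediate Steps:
v(y) = (-1 + y)/(2*y) (v(y) = (y - 1)/(y + y) = (-1 + y)/((2*y)) = (-1 + y)*(1/(2*y)) = (-1 + y)/(2*y))
(v(11) + H)*(-41) = ((½)*(-1 + 11)/11 + 63)*(-41) = ((½)*(1/11)*10 + 63)*(-41) = (5/11 + 63)*(-41) = (698/11)*(-41) = -28618/11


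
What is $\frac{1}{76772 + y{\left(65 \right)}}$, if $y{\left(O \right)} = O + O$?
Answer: $\frac{1}{76902} \approx 1.3004 \cdot 10^{-5}$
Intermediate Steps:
$y{\left(O \right)} = 2 O$
$\frac{1}{76772 + y{\left(65 \right)}} = \frac{1}{76772 + 2 \cdot 65} = \frac{1}{76772 + 130} = \frac{1}{76902}$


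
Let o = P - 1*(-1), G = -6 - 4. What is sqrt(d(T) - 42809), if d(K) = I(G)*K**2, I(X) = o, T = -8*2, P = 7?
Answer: 3*I*sqrt(4529) ≈ 201.89*I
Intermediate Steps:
T = -16
G = -10
o = 8 (o = 7 - 1*(-1) = 7 + 1 = 8)
I(X) = 8
d(K) = 8*K**2
sqrt(d(T) - 42809) = sqrt(8*(-16)**2 - 42809) = sqrt(8*256 - 42809) = sqrt(2048 - 42809) = sqrt(-40761) = 3*I*sqrt(4529)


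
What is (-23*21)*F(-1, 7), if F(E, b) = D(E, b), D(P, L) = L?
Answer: -3381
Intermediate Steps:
F(E, b) = b
(-23*21)*F(-1, 7) = -23*21*7 = -483*7 = -3381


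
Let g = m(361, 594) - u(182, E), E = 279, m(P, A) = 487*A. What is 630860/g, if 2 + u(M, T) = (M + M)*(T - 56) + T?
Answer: 630860/207829 ≈ 3.0355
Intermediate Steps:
u(M, T) = -2 + T + 2*M*(-56 + T) (u(M, T) = -2 + ((M + M)*(T - 56) + T) = -2 + ((2*M)*(-56 + T) + T) = -2 + (2*M*(-56 + T) + T) = -2 + (T + 2*M*(-56 + T)) = -2 + T + 2*M*(-56 + T))
g = 207829 (g = 487*594 - (-2 + 279 - 112*182 + 2*182*279) = 289278 - (-2 + 279 - 20384 + 101556) = 289278 - 1*81449 = 289278 - 81449 = 207829)
630860/g = 630860/207829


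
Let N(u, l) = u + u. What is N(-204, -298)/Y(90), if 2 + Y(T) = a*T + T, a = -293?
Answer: 12/773 ≈ 0.015524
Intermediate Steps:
Y(T) = -2 - 292*T (Y(T) = -2 + (-293*T + T) = -2 - 292*T)
N(u, l) = 2*u
N(-204, -298)/Y(90) = (2*(-204))/(-2 - 292*90) = -408/(-2 - 26280) = -408/(-26282) = -408*(-1/26282) = 12/773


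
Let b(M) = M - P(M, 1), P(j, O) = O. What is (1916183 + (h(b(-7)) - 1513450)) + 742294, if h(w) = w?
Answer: 1145019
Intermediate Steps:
b(M) = -1 + M (b(M) = M - 1*1 = M - 1 = -1 + M)
(1916183 + (h(b(-7)) - 1513450)) + 742294 = (1916183 + ((-1 - 7) - 1513450)) + 742294 = (1916183 + (-8 - 1513450)) + 742294 = (1916183 - 1513458) + 742294 = 402725 + 742294 = 1145019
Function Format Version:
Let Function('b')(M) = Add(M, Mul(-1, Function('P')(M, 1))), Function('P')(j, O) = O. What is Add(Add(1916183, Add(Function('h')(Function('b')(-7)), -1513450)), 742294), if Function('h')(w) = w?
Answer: 1145019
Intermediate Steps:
Function('b')(M) = Add(-1, M) (Function('b')(M) = Add(M, Mul(-1, 1)) = Add(M, -1) = Add(-1, M))
Add(Add(1916183, Add(Function('h')(Function('b')(-7)), -1513450)), 742294) = Add(Add(1916183, Add(Add(-1, -7), -1513450)), 742294) = Add(Add(1916183, Add(-8, -1513450)), 742294) = Add(Add(1916183, -1513458), 742294) = Add(402725, 742294) = 1145019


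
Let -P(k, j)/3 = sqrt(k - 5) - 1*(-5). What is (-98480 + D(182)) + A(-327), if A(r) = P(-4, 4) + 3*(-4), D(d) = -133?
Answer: -98640 - 9*I ≈ -98640.0 - 9.0*I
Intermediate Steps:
P(k, j) = -15 - 3*sqrt(-5 + k) (P(k, j) = -3*(sqrt(k - 5) - 1*(-5)) = -3*(sqrt(-5 + k) + 5) = -3*(5 + sqrt(-5 + k)) = -15 - 3*sqrt(-5 + k))
A(r) = -27 - 9*I (A(r) = (-15 - 3*sqrt(-5 - 4)) + 3*(-4) = (-15 - 9*I) - 12 = -27 - 9*I)
(-98480 + D(182)) + A(-327) = (-98480 - 133) + (-27 - 9*I) = -98613 + (-27 - 9*I) = -98640 - 9*I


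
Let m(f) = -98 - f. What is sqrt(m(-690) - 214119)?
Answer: I*sqrt(213527) ≈ 462.09*I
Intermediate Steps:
sqrt(m(-690) - 214119) = sqrt((-98 - 1*(-690)) - 214119) = sqrt((-98 + 690) - 214119) = sqrt(592 - 214119) = sqrt(-213527) = I*sqrt(213527)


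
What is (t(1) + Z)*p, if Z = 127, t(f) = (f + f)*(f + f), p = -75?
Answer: -9825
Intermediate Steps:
t(f) = 4*f**2 (t(f) = (2*f)*(2*f) = 4*f**2)
(t(1) + Z)*p = (4*1**2 + 127)*(-75) = (4*1 + 127)*(-75) = (4 + 127)*(-75) = 131*(-75) = -9825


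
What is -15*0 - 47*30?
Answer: -1410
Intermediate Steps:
-15*0 - 47*30 = 0 - 1410 = -1410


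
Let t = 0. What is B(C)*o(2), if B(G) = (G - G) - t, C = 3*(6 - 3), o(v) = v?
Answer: 0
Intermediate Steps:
C = 9 (C = 3*3 = 9)
B(G) = 0 (B(G) = (G - G) - 1*0 = 0 + 0 = 0)
B(C)*o(2) = 0*2 = 0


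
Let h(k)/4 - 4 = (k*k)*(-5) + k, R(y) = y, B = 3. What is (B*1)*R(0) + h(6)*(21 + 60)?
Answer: -55080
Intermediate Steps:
h(k) = 16 - 20*k² + 4*k (h(k) = 16 + 4*((k*k)*(-5) + k) = 16 + 4*(k²*(-5) + k) = 16 + 4*(-5*k² + k) = 16 + 4*(k - 5*k²) = 16 + (-20*k² + 4*k) = 16 - 20*k² + 4*k)
(B*1)*R(0) + h(6)*(21 + 60) = (3*1)*0 + (16 - 20*6² + 4*6)*(21 + 60) = 3*0 + (16 - 20*36 + 24)*81 = 0 + (16 - 720 + 24)*81 = 0 - 680*81 = 0 - 55080 = -55080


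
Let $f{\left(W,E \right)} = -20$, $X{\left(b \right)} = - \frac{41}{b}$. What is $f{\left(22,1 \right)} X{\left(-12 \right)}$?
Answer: $- \frac{205}{3} \approx -68.333$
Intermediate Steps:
$f{\left(22,1 \right)} X{\left(-12 \right)} = - 20 \left(- \frac{41}{-12}\right) = - 20 \left(\left(-41\right) \left(- \frac{1}{12}\right)\right) = \left(-20\right) \frac{41}{12} = - \frac{205}{3}$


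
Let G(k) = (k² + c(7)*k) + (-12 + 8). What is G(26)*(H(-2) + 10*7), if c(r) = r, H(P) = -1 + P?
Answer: 57218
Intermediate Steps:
G(k) = -4 + k² + 7*k (G(k) = (k² + 7*k) + (-12 + 8) = (k² + 7*k) - 4 = -4 + k² + 7*k)
G(26)*(H(-2) + 10*7) = (-4 + 26² + 7*26)*((-1 - 2) + 10*7) = (-4 + 676 + 182)*(-3 + 70) = 854*67 = 57218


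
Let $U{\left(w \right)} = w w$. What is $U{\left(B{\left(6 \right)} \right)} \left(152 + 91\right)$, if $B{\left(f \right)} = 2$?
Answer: $972$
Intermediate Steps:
$U{\left(w \right)} = w^{2}$
$U{\left(B{\left(6 \right)} \right)} \left(152 + 91\right) = 2^{2} \left(152 + 91\right) = 4 \cdot 243 = 972$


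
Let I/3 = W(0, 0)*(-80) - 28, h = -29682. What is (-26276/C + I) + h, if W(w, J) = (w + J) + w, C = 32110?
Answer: -477906268/16055 ≈ -29767.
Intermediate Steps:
W(w, J) = J + 2*w (W(w, J) = (J + w) + w = J + 2*w)
I = -84 (I = 3*((0 + 2*0)*(-80) - 28) = 3*((0 + 0)*(-80) - 28) = 3*(0*(-80) - 28) = 3*(0 - 28) = 3*(-28) = -84)
(-26276/C + I) + h = (-26276/32110 - 84) - 29682 = (-26276*1/32110 - 84) - 29682 = (-13138/16055 - 84) - 29682 = -1361758/16055 - 29682 = -477906268/16055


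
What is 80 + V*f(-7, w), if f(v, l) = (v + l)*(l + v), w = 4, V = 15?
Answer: 215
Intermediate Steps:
f(v, l) = (l + v)² (f(v, l) = (l + v)*(l + v) = (l + v)²)
80 + V*f(-7, w) = 80 + 15*(4 - 7)² = 80 + 15*(-3)² = 80 + 15*9 = 80 + 135 = 215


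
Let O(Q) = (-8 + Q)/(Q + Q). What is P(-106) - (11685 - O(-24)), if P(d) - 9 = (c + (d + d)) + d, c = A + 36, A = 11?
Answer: -35839/3 ≈ -11946.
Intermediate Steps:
O(Q) = (-8 + Q)/(2*Q) (O(Q) = (-8 + Q)/((2*Q)) = (-8 + Q)*(1/(2*Q)) = (-8 + Q)/(2*Q))
c = 47 (c = 11 + 36 = 47)
P(d) = 56 + 3*d (P(d) = 9 + ((47 + (d + d)) + d) = 9 + ((47 + 2*d) + d) = 9 + (47 + 3*d) = 56 + 3*d)
P(-106) - (11685 - O(-24)) = (56 + 3*(-106)) - (11685 - (-8 - 24)/(2*(-24))) = (56 - 318) - (11685 - (-1)*(-32)/(2*24)) = -262 - (11685 - 1*2/3) = -262 - (11685 - 2/3) = -262 - 1*35053/3 = -262 - 35053/3 = -35839/3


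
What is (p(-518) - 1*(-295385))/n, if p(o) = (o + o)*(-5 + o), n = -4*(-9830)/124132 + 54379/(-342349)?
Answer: 8894648461547121/1677747163 ≈ 5.3015e+6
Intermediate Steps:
n = 1677747163/10624116517 (n = 39320*(1/124132) + 54379*(-1/342349) = 9830/31033 - 54379/342349 = 1677747163/10624116517 ≈ 0.15792)
p(o) = 2*o*(-5 + o) (p(o) = (2*o)*(-5 + o) = 2*o*(-5 + o))
(p(-518) - 1*(-295385))/n = (2*(-518)*(-5 - 518) - 1*(-295385))/(1677747163/10624116517) = (2*(-518)*(-523) + 295385)*(10624116517/1677747163) = (541828 + 295385)*(10624116517/1677747163) = 837213*(10624116517/1677747163) = 8894648461547121/1677747163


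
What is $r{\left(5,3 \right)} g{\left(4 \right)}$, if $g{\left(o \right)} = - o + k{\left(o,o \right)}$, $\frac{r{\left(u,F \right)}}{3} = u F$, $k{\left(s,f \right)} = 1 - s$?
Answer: $-315$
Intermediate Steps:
$r{\left(u,F \right)} = 3 F u$ ($r{\left(u,F \right)} = 3 u F = 3 F u$)
$g{\left(o \right)} = 1 - 2 o$ ($g{\left(o \right)} = - o - \left(-1 + o\right) = 1 - 2 o$)
$r{\left(5,3 \right)} g{\left(4 \right)} = 3 \cdot 3 \cdot 5 \left(1 - 8\right) = 45 \left(1 - 8\right) = 45 \left(-7\right) = -315$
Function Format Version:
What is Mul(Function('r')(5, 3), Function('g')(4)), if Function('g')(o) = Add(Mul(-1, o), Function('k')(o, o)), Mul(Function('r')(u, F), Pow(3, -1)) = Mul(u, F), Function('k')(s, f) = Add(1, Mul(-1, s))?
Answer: -315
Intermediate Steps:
Function('r')(u, F) = Mul(3, F, u) (Function('r')(u, F) = Mul(3, Mul(u, F)) = Mul(3, Mul(F, u)) = Mul(3, F, u))
Function('g')(o) = Add(1, Mul(-2, o)) (Function('g')(o) = Add(Mul(-1, o), Add(1, Mul(-1, o))) = Add(1, Mul(-2, o)))
Mul(Function('r')(5, 3), Function('g')(4)) = Mul(Mul(3, 3, 5), Add(1, Mul(-2, 4))) = Mul(45, Add(1, -8)) = Mul(45, -7) = -315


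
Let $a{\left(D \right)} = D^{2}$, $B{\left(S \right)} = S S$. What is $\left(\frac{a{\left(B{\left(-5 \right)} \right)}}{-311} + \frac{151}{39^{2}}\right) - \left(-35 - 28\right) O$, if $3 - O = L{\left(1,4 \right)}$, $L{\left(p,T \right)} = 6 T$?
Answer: $- \frac{626723677}{473031} \approx -1324.9$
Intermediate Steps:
$B{\left(S \right)} = S^{2}$
$O = -21$ ($O = 3 - 6 \cdot 4 = 3 - 24 = -21$)
$\left(\frac{a{\left(B{\left(-5 \right)} \right)}}{-311} + \frac{151}{39^{2}}\right) - \left(-35 - 28\right) O = \left(\frac{\left(\left(-5\right)^{2}\right)^{2}}{-311} + \frac{151}{39^{2}}\right) - \left(-35 - 28\right) \left(-21\right) = \left(25^{2} \left(- \frac{1}{311}\right) + \frac{151}{1521}\right) - \left(-63\right) \left(-21\right) = \left(625 \left(- \frac{1}{311}\right) + 151 \cdot \frac{1}{1521}\right) - 1323 = \left(- \frac{625}{311} + \frac{151}{1521}\right) - 1323 = - \frac{903664}{473031} - 1323 = - \frac{626723677}{473031}$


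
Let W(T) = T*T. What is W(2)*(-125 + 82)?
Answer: -172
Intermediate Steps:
W(T) = T²
W(2)*(-125 + 82) = 2²*(-125 + 82) = 4*(-43) = -172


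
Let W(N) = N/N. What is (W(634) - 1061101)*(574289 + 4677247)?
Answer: -5572404849600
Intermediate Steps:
W(N) = 1
(W(634) - 1061101)*(574289 + 4677247) = (1 - 1061101)*(574289 + 4677247) = -1061100*5251536 = -5572404849600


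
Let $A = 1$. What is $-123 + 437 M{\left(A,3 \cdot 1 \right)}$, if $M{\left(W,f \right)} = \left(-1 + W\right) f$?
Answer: $-123$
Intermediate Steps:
$M{\left(W,f \right)} = f \left(-1 + W\right)$
$-123 + 437 M{\left(A,3 \cdot 1 \right)} = -123 + 437 \cdot 3 \cdot 1 \left(-1 + 1\right) = -123 + 437 \cdot 3 \cdot 0 = -123 + 437 \cdot 0 = -123 + 0 = -123$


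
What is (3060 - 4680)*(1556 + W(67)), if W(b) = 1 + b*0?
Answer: -2522340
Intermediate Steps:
W(b) = 1 (W(b) = 1 + 0 = 1)
(3060 - 4680)*(1556 + W(67)) = (3060 - 4680)*(1556 + 1) = -1620*1557 = -2522340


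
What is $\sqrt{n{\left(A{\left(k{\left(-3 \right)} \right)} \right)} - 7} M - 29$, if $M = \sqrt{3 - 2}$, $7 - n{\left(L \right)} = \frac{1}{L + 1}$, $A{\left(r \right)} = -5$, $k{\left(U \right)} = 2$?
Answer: $- \frac{57}{2} \approx -28.5$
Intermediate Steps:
$n{\left(L \right)} = 7 - \frac{1}{1 + L}$ ($n{\left(L \right)} = 7 - \frac{1}{L + 1} = 7 - \frac{1}{1 + L}$)
$M = 1$ ($M = \sqrt{1} = 1$)
$\sqrt{n{\left(A{\left(k{\left(-3 \right)} \right)} \right)} - 7} M - 29 = \sqrt{\frac{6 + 7 \left(-5\right)}{1 - 5} - 7} \cdot 1 - 29 = \sqrt{\frac{6 - 35}{-4} - 7} \cdot 1 - 29 = \sqrt{\left(- \frac{1}{4}\right) \left(-29\right) - 7} \cdot 1 - 29 = \sqrt{\frac{29}{4} - 7} \cdot 1 - 29 = \sqrt{\frac{1}{4}} \cdot 1 - 29 = \frac{1}{2} \cdot 1 - 29 = \frac{1}{2} - 29 = - \frac{57}{2}$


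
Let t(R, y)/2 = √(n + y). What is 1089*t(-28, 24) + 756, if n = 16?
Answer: 756 + 4356*√10 ≈ 14531.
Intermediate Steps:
t(R, y) = 2*√(16 + y)
1089*t(-28, 24) + 756 = 1089*(2*√(16 + 24)) + 756 = 1089*(2*√40) + 756 = 1089*(2*(2*√10)) + 756 = 1089*(4*√10) + 756 = 4356*√10 + 756 = 756 + 4356*√10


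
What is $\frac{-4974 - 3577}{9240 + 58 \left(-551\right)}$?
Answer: $\frac{8551}{22718} \approx 0.3764$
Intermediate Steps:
$\frac{-4974 - 3577}{9240 + 58 \left(-551\right)} = - \frac{8551}{9240 - 31958} = - \frac{8551}{-22718} = \left(-8551\right) \left(- \frac{1}{22718}\right) = \frac{8551}{22718}$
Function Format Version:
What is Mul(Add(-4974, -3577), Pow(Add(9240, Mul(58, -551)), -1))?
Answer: Rational(8551, 22718) ≈ 0.37640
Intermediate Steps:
Mul(Add(-4974, -3577), Pow(Add(9240, Mul(58, -551)), -1)) = Mul(-8551, Pow(Add(9240, -31958), -1)) = Mul(-8551, Pow(-22718, -1)) = Mul(-8551, Rational(-1, 22718)) = Rational(8551, 22718)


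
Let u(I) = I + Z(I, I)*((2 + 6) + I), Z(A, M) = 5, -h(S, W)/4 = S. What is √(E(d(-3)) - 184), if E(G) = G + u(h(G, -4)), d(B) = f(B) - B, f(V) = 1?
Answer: 2*I*√59 ≈ 15.362*I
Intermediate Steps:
h(S, W) = -4*S
d(B) = 1 - B
u(I) = 40 + 6*I (u(I) = I + 5*((2 + 6) + I) = I + 5*(8 + I) = I + (40 + 5*I) = 40 + 6*I)
E(G) = 40 - 23*G (E(G) = G + (40 + 6*(-4*G)) = G + (40 - 24*G) = 40 - 23*G)
√(E(d(-3)) - 184) = √((40 - 23*(1 - 1*(-3))) - 184) = √((40 - 23*(1 + 3)) - 184) = √((40 - 23*4) - 184) = √((40 - 92) - 184) = √(-52 - 184) = √(-236) = 2*I*√59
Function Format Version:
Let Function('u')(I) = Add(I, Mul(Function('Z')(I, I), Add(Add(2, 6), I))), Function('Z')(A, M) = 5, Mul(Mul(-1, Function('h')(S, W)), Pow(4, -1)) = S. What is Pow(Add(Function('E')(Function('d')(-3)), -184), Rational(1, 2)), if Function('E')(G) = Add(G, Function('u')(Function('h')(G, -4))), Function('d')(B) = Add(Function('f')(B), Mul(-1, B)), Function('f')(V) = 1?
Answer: Mul(2, I, Pow(59, Rational(1, 2))) ≈ Mul(15.362, I)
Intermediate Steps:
Function('h')(S, W) = Mul(-4, S)
Function('d')(B) = Add(1, Mul(-1, B))
Function('u')(I) = Add(40, Mul(6, I)) (Function('u')(I) = Add(I, Mul(5, Add(Add(2, 6), I))) = Add(I, Mul(5, Add(8, I))) = Add(I, Add(40, Mul(5, I))) = Add(40, Mul(6, I)))
Function('E')(G) = Add(40, Mul(-23, G)) (Function('E')(G) = Add(G, Add(40, Mul(6, Mul(-4, G)))) = Add(G, Add(40, Mul(-24, G))) = Add(40, Mul(-23, G)))
Pow(Add(Function('E')(Function('d')(-3)), -184), Rational(1, 2)) = Pow(Add(Add(40, Mul(-23, Add(1, Mul(-1, -3)))), -184), Rational(1, 2)) = Pow(Add(Add(40, Mul(-23, Add(1, 3))), -184), Rational(1, 2)) = Pow(Add(Add(40, Mul(-23, 4)), -184), Rational(1, 2)) = Pow(Add(Add(40, -92), -184), Rational(1, 2)) = Pow(Add(-52, -184), Rational(1, 2)) = Pow(-236, Rational(1, 2)) = Mul(2, I, Pow(59, Rational(1, 2)))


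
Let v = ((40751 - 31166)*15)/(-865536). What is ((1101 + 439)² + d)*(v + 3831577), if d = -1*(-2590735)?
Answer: 783663211598718595/41216 ≈ 1.9014e+13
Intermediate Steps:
d = 2590735
v = -47925/288512 (v = (9585*15)*(-1/865536) = 143775*(-1/865536) = -47925/288512 ≈ -0.16611)
((1101 + 439)² + d)*(v + 3831577) = ((1101 + 439)² + 2590735)*(-47925/288512 + 3831577) = (1540² + 2590735)*(1105455895499/288512) = (2371600 + 2590735)*(1105455895499/288512) = 4962335*(1105455895499/288512) = 783663211598718595/41216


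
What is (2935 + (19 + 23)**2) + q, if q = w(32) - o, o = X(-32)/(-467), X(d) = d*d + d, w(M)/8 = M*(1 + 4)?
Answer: 2793185/467 ≈ 5981.1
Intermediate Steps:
w(M) = 40*M (w(M) = 8*(M*(1 + 4)) = 8*(M*5) = 8*(5*M) = 40*M)
X(d) = d + d**2 (X(d) = d**2 + d = d + d**2)
o = -992/467 (o = -32*(1 - 32)/(-467) = -32*(-31)*(-1/467) = 992*(-1/467) = -992/467 ≈ -2.1242)
q = 598752/467 (q = 40*32 - 1*(-992/467) = 1280 + 992/467 = 598752/467 ≈ 1282.1)
(2935 + (19 + 23)**2) + q = (2935 + (19 + 23)**2) + 598752/467 = (2935 + 42**2) + 598752/467 = (2935 + 1764) + 598752/467 = 4699 + 598752/467 = 2793185/467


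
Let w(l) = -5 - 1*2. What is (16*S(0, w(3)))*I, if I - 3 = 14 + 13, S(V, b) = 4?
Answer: 1920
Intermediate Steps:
w(l) = -7 (w(l) = -5 - 2 = -7)
I = 30 (I = 3 + (14 + 13) = 3 + 27 = 30)
(16*S(0, w(3)))*I = (16*4)*30 = 64*30 = 1920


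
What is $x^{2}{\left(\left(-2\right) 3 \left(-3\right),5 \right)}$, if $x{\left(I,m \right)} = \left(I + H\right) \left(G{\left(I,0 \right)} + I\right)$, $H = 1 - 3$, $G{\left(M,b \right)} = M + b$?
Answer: $331776$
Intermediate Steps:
$H = -2$ ($H = 1 - 3 = -2$)
$x{\left(I,m \right)} = 2 I \left(-2 + I\right)$ ($x{\left(I,m \right)} = \left(I - 2\right) \left(\left(I + 0\right) + I\right) = \left(-2 + I\right) \left(I + I\right) = \left(-2 + I\right) 2 I = 2 I \left(-2 + I\right)$)
$x^{2}{\left(\left(-2\right) 3 \left(-3\right),5 \right)} = \left(2 \left(-2\right) 3 \left(-3\right) \left(-2 + \left(-2\right) 3 \left(-3\right)\right)\right)^{2} = \left(2 \left(\left(-6\right) \left(-3\right)\right) \left(-2 - -18\right)\right)^{2} = \left(2 \cdot 18 \left(-2 + 18\right)\right)^{2} = \left(2 \cdot 18 \cdot 16\right)^{2} = 576^{2} = 331776$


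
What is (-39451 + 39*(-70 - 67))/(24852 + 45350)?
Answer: -22397/35101 ≈ -0.63807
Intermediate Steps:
(-39451 + 39*(-70 - 67))/(24852 + 45350) = (-39451 + 39*(-137))/70202 = (-39451 - 5343)*(1/70202) = -44794*1/70202 = -22397/35101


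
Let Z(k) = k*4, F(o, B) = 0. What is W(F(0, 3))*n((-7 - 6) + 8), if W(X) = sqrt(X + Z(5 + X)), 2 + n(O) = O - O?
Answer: -4*sqrt(5) ≈ -8.9443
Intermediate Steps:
Z(k) = 4*k
n(O) = -2 (n(O) = -2 + (O - O) = -2 + 0 = -2)
W(X) = sqrt(20 + 5*X) (W(X) = sqrt(X + 4*(5 + X)) = sqrt(X + (20 + 4*X)) = sqrt(20 + 5*X))
W(F(0, 3))*n((-7 - 6) + 8) = sqrt(20 + 5*0)*(-2) = sqrt(20 + 0)*(-2) = sqrt(20)*(-2) = (2*sqrt(5))*(-2) = -4*sqrt(5)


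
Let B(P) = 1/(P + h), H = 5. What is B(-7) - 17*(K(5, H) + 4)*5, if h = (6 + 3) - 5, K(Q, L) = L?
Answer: -2296/3 ≈ -765.33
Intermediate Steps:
h = 4 (h = 9 - 5 = 4)
B(P) = 1/(4 + P) (B(P) = 1/(P + 4) = 1/(4 + P))
B(-7) - 17*(K(5, H) + 4)*5 = 1/(4 - 7) - 17*(5 + 4)*5 = 1/(-3) - 153*5 = -1/3 - 17*45 = -1/3 - 765 = -2296/3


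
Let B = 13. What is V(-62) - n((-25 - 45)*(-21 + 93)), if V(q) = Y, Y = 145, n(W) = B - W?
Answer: -4908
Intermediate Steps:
n(W) = 13 - W
V(q) = 145
V(-62) - n((-25 - 45)*(-21 + 93)) = 145 - (13 - (-25 - 45)*(-21 + 93)) = 145 - (13 - (-70)*72) = 145 - (13 - 1*(-5040)) = 145 - (13 + 5040) = 145 - 1*5053 = 145 - 5053 = -4908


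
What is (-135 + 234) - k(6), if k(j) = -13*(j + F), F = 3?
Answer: 216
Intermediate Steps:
k(j) = -39 - 13*j (k(j) = -13*(j + 3) = -13*(3 + j) = -39 - 13*j)
(-135 + 234) - k(6) = (-135 + 234) - (-39 - 13*6) = 99 - (-39 - 78) = 99 - 1*(-117) = 99 + 117 = 216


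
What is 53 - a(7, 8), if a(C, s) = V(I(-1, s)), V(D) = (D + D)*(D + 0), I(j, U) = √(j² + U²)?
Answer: -77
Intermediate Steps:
I(j, U) = √(U² + j²)
V(D) = 2*D² (V(D) = (2*D)*D = 2*D²)
a(C, s) = 2 + 2*s² (a(C, s) = 2*(√(s² + (-1)²))² = 2*(√(s² + 1))² = 2*(√(1 + s²))² = 2*(1 + s²) = 2 + 2*s²)
53 - a(7, 8) = 53 - (2 + 2*8²) = 53 - (2 + 2*64) = 53 - (2 + 128) = 53 - 1*130 = 53 - 130 = -77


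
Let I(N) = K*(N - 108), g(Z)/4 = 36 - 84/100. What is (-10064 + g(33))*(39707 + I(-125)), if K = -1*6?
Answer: -2039498564/5 ≈ -4.0790e+8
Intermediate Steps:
K = -6
g(Z) = 3516/25 (g(Z) = 4*(36 - 84/100) = 4*(36 - 84*1/100) = 4*(36 - 21/25) = 4*(879/25) = 3516/25)
I(N) = 648 - 6*N (I(N) = -6*(N - 108) = -6*(-108 + N) = 648 - 6*N)
(-10064 + g(33))*(39707 + I(-125)) = (-10064 + 3516/25)*(39707 + (648 - 6*(-125))) = -248084*(39707 + (648 + 750))/25 = -248084*(39707 + 1398)/25 = -248084/25*41105 = -2039498564/5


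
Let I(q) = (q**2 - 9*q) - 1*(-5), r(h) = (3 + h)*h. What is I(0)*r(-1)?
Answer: -10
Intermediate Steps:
r(h) = h*(3 + h)
I(q) = 5 + q**2 - 9*q (I(q) = (q**2 - 9*q) + 5 = 5 + q**2 - 9*q)
I(0)*r(-1) = (5 + 0**2 - 9*0)*(-(3 - 1)) = (5 + 0 + 0)*(-1*2) = 5*(-2) = -10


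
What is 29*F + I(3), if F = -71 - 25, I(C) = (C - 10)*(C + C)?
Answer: -2826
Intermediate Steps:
I(C) = 2*C*(-10 + C) (I(C) = (-10 + C)*(2*C) = 2*C*(-10 + C))
F = -96
29*F + I(3) = 29*(-96) + 2*3*(-10 + 3) = -2784 + 2*3*(-7) = -2784 - 42 = -2826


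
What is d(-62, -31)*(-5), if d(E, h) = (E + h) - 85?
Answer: 890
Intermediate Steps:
d(E, h) = -85 + E + h
d(-62, -31)*(-5) = (-85 - 62 - 31)*(-5) = -178*(-5) = 890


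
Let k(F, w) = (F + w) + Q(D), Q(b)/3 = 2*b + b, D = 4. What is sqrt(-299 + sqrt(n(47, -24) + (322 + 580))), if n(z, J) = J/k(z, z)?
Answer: sqrt(-1263275 + 65*sqrt(3810170))/65 ≈ 16.4*I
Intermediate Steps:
Q(b) = 9*b (Q(b) = 3*(2*b + b) = 3*(3*b) = 9*b)
k(F, w) = 36 + F + w (k(F, w) = (F + w) + 9*4 = (F + w) + 36 = 36 + F + w)
n(z, J) = J/(36 + 2*z) (n(z, J) = J/(36 + z + z) = J/(36 + 2*z))
sqrt(-299 + sqrt(n(47, -24) + (322 + 580))) = sqrt(-299 + sqrt((1/2)*(-24)/(18 + 47) + (322 + 580))) = sqrt(-299 + sqrt((1/2)*(-24)/65 + 902)) = sqrt(-299 + sqrt((1/2)*(-24)*(1/65) + 902)) = sqrt(-299 + sqrt(-12/65 + 902)) = sqrt(-299 + sqrt(58618/65)) = sqrt(-299 + sqrt(3810170)/65)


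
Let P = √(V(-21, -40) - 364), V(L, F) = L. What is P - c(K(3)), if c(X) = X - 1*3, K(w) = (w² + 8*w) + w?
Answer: -33 + I*√385 ≈ -33.0 + 19.621*I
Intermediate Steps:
K(w) = w² + 9*w
c(X) = -3 + X (c(X) = X - 3 = -3 + X)
P = I*√385 (P = √(-21 - 364) = √(-385) = I*√385 ≈ 19.621*I)
P - c(K(3)) = I*√385 - (-3 + 3*(9 + 3)) = I*√385 - (-3 + 3*12) = I*√385 - (-3 + 36) = I*√385 - 1*33 = I*√385 - 33 = -33 + I*√385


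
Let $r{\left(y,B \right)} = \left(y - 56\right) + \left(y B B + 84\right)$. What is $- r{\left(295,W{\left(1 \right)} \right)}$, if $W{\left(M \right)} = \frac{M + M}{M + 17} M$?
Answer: $- \frac{26458}{81} \approx -326.64$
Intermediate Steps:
$W{\left(M \right)} = \frac{2 M^{2}}{17 + M}$ ($W{\left(M \right)} = \frac{2 M}{17 + M} M = \frac{2 M^{2}}{17 + M}$)
$r{\left(y,B \right)} = 28 + y + y B^{2}$ ($r{\left(y,B \right)} = \left(-56 + y\right) + \left(B y B + 84\right) = \left(-56 + y\right) + \left(y B^{2} + 84\right) = \left(-56 + y\right) + \left(84 + y B^{2}\right) = 28 + y + y B^{2}$)
$- r{\left(295,W{\left(1 \right)} \right)} = - (28 + 295 + 295 \left(\frac{2 \cdot 1^{2}}{17 + 1}\right)^{2}) = - (28 + 295 + 295 \left(2 \cdot 1 \cdot \frac{1}{18}\right)^{2}) = - (28 + 295 + \frac{295}{81}) = \left(-1\right) \frac{26458}{81} = - \frac{26458}{81}$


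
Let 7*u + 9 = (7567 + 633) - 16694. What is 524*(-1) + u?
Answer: -12171/7 ≈ -1738.7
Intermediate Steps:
u = -8503/7 (u = -9/7 + ((7567 + 633) - 16694)/7 = -9/7 + (8200 - 16694)/7 = -9/7 + (1/7)*(-8494) = -9/7 - 8494/7 = -8503/7 ≈ -1214.7)
524*(-1) + u = 524*(-1) - 8503/7 = -524 - 8503/7 = -12171/7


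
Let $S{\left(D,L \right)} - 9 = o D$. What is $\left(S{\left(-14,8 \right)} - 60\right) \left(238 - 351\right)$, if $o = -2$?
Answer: $2599$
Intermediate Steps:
$S{\left(D,L \right)} = 9 - 2 D$
$\left(S{\left(-14,8 \right)} - 60\right) \left(238 - 351\right) = \left(\left(9 - -28\right) - 60\right) \left(238 - 351\right) = \left(\left(9 + 28\right) - 60\right) \left(-113\right) = \left(37 - 60\right) \left(-113\right) = \left(-23\right) \left(-113\right) = 2599$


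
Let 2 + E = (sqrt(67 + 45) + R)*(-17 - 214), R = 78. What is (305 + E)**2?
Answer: 319797657 + 32737320*sqrt(7) ≈ 4.0641e+8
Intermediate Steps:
E = -18020 - 924*sqrt(7) (E = -2 + (sqrt(67 + 45) + 78)*(-17 - 214) = -2 + (sqrt(112) + 78)*(-231) = -2 + (4*sqrt(7) + 78)*(-231) = -2 + (78 + 4*sqrt(7))*(-231) = -2 + (-18018 - 924*sqrt(7)) = -18020 - 924*sqrt(7) ≈ -20465.)
(305 + E)**2 = (305 + (-18020 - 924*sqrt(7)))**2 = (-17715 - 924*sqrt(7))**2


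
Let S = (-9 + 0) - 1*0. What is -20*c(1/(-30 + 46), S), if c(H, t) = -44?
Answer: 880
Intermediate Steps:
S = -9 (S = -9 + 0 = -9)
-20*c(1/(-30 + 46), S) = -20*(-44) = 880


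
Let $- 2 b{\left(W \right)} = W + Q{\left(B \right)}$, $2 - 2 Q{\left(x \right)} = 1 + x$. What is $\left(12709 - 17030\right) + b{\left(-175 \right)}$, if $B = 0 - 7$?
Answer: $- \frac{8471}{2} \approx -4235.5$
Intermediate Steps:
$B = -7$ ($B = 0 - 7 = -7$)
$Q{\left(x \right)} = \frac{1}{2} - \frac{x}{2}$ ($Q{\left(x \right)} = 1 - \frac{1 + x}{2} = 1 - \left(\frac{1}{2} + \frac{x}{2}\right) = \frac{1}{2} - \frac{x}{2}$)
$b{\left(W \right)} = -2 - \frac{W}{2}$ ($b{\left(W \right)} = - \frac{W + \left(\frac{1}{2} - - \frac{7}{2}\right)}{2} = - \frac{W + \left(\frac{1}{2} + \frac{7}{2}\right)}{2} = - \frac{W + 4}{2} = - \frac{4 + W}{2} = -2 - \frac{W}{2}$)
$\left(12709 - 17030\right) + b{\left(-175 \right)} = \left(12709 - 17030\right) - - \frac{171}{2} = -4321 + \left(-2 + \frac{175}{2}\right) = -4321 + \frac{171}{2} = - \frac{8471}{2}$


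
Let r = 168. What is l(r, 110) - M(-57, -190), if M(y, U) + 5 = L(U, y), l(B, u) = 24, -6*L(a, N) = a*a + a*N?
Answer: 23552/3 ≈ 7850.7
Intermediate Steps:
L(a, N) = -a²/6 - N*a/6 (L(a, N) = -(a*a + a*N)/6 = -(a² + N*a)/6 = -a²/6 - N*a/6)
M(y, U) = -5 - U*(U + y)/6 (M(y, U) = -5 - U*(y + U)/6 = -5 - U*(U + y)/6)
l(r, 110) - M(-57, -190) = 24 - (-5 - ⅙*(-190)*(-190 - 57)) = 24 - (-5 - ⅙*(-190)*(-247)) = 24 - (-5 - 23465/3) = 24 - 1*(-23480/3) = 24 + 23480/3 = 23552/3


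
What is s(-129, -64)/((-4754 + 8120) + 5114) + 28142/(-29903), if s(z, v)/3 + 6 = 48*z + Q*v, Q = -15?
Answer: -354269951/126788720 ≈ -2.7942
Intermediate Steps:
s(z, v) = -18 - 45*v + 144*z (s(z, v) = -18 + 3*(48*z - 15*v) = -18 + 3*(-15*v + 48*z) = -18 + (-45*v + 144*z) = -18 - 45*v + 144*z)
s(-129, -64)/((-4754 + 8120) + 5114) + 28142/(-29903) = (-18 - 45*(-64) + 144*(-129))/((-4754 + 8120) + 5114) + 28142/(-29903) = (-18 + 2880 - 18576)/(3366 + 5114) + 28142*(-1/29903) = -15714/8480 - 28142/29903 = -15714*1/8480 - 28142/29903 = -7857/4240 - 28142/29903 = -354269951/126788720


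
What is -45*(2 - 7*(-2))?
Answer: -720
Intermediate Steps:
-45*(2 - 7*(-2)) = -45*(2 + 14) = -45*16 = -720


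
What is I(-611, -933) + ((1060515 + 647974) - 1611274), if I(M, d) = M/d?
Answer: 90702206/933 ≈ 97216.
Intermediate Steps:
I(-611, -933) + ((1060515 + 647974) - 1611274) = -611/(-933) + ((1060515 + 647974) - 1611274) = -611*(-1/933) + (1708489 - 1611274) = 611/933 + 97215 = 90702206/933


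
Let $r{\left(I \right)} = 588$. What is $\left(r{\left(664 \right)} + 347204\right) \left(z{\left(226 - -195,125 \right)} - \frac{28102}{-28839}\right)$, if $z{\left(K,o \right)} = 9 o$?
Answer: $\frac{11293493824784}{28839} \approx 3.916 \cdot 10^{8}$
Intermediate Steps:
$\left(r{\left(664 \right)} + 347204\right) \left(z{\left(226 - -195,125 \right)} - \frac{28102}{-28839}\right) = \left(588 + 347204\right) \left(9 \cdot 125 - \frac{28102}{-28839}\right) = 347792 \left(1125 - - \frac{28102}{28839}\right) = 347792 \left(1125 + \frac{28102}{28839}\right) = 347792 \cdot \frac{32471977}{28839} = \frac{11293493824784}{28839}$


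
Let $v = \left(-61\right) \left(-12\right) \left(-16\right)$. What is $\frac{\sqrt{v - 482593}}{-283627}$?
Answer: $- \frac{i \sqrt{494305}}{283627} \approx - 0.0024788 i$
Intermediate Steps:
$v = -11712$ ($v = 732 \left(-16\right) = -11712$)
$\frac{\sqrt{v - 482593}}{-283627} = \frac{\sqrt{-11712 - 482593}}{-283627} = \sqrt{-494305} \left(- \frac{1}{283627}\right) = i \sqrt{494305} \left(- \frac{1}{283627}\right) = - \frac{i \sqrt{494305}}{283627}$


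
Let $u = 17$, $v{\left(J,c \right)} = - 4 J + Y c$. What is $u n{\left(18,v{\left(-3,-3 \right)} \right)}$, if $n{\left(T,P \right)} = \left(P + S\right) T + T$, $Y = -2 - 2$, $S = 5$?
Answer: $9180$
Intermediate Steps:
$Y = -4$
$v{\left(J,c \right)} = - 4 J - 4 c$
$n{\left(T,P \right)} = T + T \left(5 + P\right)$ ($n{\left(T,P \right)} = \left(P + 5\right) T + T = \left(5 + P\right) T + T = T \left(5 + P\right) + T = T + T \left(5 + P\right)$)
$u n{\left(18,v{\left(-3,-3 \right)} \right)} = 17 \cdot 18 \left(6 - -24\right) = 17 \cdot 18 \left(6 + \left(12 + 12\right)\right) = 17 \cdot 18 \left(6 + 24\right) = 17 \cdot 18 \cdot 30 = 17 \cdot 540 = 9180$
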